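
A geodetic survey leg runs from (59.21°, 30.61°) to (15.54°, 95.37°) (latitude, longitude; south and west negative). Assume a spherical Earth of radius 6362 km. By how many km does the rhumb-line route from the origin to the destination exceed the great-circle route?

Great circle: cos σ = sin φ₁ sin φ₂ + cos φ₁ cos φ₂ cos Δλ,  σ = 1.1147 rad → d_gc = 7091.7 km
Rhumb line: Δψ = -1.0151, q = Δφ/Δψ = 0.7509, d_rh = R√(Δφ²+q²Δλ²) = 7257.1 km
Excess = 7257.1 − 7091.7 = 165.4 ≈ 165 km

165 km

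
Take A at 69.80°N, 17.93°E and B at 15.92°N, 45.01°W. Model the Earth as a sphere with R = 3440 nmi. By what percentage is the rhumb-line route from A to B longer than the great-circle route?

Great circle: σ = 1.1500 rad → d_gc = Rσ = 3956.0 nmi
Rhumb: Δφ = -0.9404, Δλ = -1.0985, Δψ = -1.4438, q = Δφ/Δψ = 0.6513 → d_rh = R√(Δφ²+q²Δλ²) = 4064.8 nmi
Excess = (4064.8 − 3956.0) / 3956.0 = 108.8 / 3956.0 = 2.7503% ≈ 2.8%

2.8%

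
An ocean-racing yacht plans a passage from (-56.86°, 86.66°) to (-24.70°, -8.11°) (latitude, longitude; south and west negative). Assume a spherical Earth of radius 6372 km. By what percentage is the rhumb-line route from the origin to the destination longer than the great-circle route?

6.1%

Great circle: σ = 1.2571 rad → d_gc = Rσ = 8010.1 km
Rhumb: Δφ = +0.5613, Δλ = -1.6540, Δψ = +0.7671, q = Δφ/Δψ = 0.7317 → d_rh = R√(Δφ²+q²Δλ²) = 8501.0 km
Excess = (8501.0 − 8010.1) / 8010.1 = 490.9 / 8010.1 = 6.13% ≈ 6.1%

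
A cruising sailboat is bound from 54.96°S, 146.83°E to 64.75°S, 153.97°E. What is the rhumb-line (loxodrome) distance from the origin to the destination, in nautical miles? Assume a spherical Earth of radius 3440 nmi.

Rhumb course C = atan2(Δλ, Δψ) with Δψ = ln[tan(π/4+φ₂/2)/tan(π/4+φ₁/2)] = -0.3432, Δλ = +0.1246 → C = 160.04°
d = R·|Δφ| / |cos C| = 3440·0.17087 / 0.93994 = 625 nmi

625 nmi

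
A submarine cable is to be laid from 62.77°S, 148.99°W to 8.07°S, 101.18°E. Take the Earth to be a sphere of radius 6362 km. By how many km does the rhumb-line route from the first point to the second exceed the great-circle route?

Great circle: cos σ = sin φ₁ sin φ₂ + cos φ₁ cos φ₂ cos Δλ,  σ = 1.5997 rad → d_gc = 10177.0 km
Rhumb line: Δψ = +1.2767, q = Δφ/Δψ = 0.7478, d_rh = R√(Δφ²+q²Δλ²) = 10957.2 km
Excess = 10957.2 − 10177.0 = 780.2 ≈ 780 km

780 km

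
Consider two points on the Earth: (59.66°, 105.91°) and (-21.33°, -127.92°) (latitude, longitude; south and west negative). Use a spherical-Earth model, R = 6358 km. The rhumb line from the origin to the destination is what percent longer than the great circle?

Great circle: σ = 2.2039 rad → d_gc = Rσ = 14012.2 km
Rhumb: Δφ = -1.4135, Δλ = +2.2021, Δψ = -1.6863, q = Δφ/Δψ = 0.8382 → d_rh = R√(Δφ²+q²Δλ²) = 14781.9 km
Excess = (14781.9 − 14012.2) / 14012.2 = 769.7 / 14012.2 = 5.49% ≈ 5.5%

5.5%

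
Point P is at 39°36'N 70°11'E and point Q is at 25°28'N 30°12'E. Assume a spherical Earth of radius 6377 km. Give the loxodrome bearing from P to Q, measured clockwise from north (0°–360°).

Meridional parts: M(φ₁)=+0.7538, M(φ₂)=+0.4599 → ΔM = -0.2939;  Δλ = -0.6978 rad
tan C = Δλ / ΔM = +2.3741 → C = 247.16°

247.2°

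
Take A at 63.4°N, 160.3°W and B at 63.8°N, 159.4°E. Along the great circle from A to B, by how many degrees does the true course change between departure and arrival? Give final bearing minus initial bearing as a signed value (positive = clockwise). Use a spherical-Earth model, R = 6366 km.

-36.4°

Initial bearing θ₁ = atan2(sin Δλ cos φ₂, cos φ₁ sin φ₂ − sin φ₁ cos φ₂ cos Δλ) = 289.42°
Final bearing θ₂ = (initial bearing from the destination back to the start) + 180° = 253.03°
Δθ = θ₂ − θ₁ = -36.4°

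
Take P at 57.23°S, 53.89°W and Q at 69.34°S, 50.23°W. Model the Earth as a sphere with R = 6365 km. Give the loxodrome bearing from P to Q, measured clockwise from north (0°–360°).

Δψ = ln[tan(π/4+φ₂/2)/tan(π/4+φ₁/2)] = -0.4782
Δλ = +0.0639 rad (taken the short way round)
course = atan2(Δλ, Δψ) = 172.39°

172.4°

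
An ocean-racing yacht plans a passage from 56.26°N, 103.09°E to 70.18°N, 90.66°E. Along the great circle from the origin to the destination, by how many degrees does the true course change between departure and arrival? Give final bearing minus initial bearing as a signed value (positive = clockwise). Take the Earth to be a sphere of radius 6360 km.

-11.2°

At departure: θ₁ = atan2(sin Δλ cos φ₂, cos φ₁ sin φ₂ − sin φ₁ cos φ₂ cos Δλ) = 343.55°
At arrival: θ₂ = atan2(sin Δλ cos φ₁, −cos φ₂ sin φ₁ + sin φ₂ cos φ₁ cos Δλ) = 332.36°
Δθ = θ₂ − θ₁ = -11.2°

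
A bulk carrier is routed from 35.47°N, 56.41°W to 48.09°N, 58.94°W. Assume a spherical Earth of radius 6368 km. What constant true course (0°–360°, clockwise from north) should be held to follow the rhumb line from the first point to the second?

351.5°

Meridional parts: M(φ₁)=+0.6629, M(φ₂)=+0.9598 → ΔM = +0.2969;  Δλ = -0.0442 rad
tan C = Δλ / ΔM = -0.1487 → C = 351.54°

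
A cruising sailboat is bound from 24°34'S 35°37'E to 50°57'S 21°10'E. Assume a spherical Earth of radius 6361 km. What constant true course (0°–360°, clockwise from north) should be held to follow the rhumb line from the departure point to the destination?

203.0°

Meridional parts: M(φ₁)=-0.4425, M(φ₂)=-1.0367 → ΔM = -0.5942;  Δλ = -0.2522 rad
tan C = Δλ / ΔM = +0.4244 → C = 203.00°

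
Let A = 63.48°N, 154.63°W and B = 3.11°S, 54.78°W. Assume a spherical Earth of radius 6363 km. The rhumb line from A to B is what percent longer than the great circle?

Great circle: σ = 1.6959 rad → d_gc = Rσ = 10791.3 km
Rhumb: Δφ = -1.1622, Δλ = +1.7427, Δψ = -1.4997, q = Δφ/Δψ = 0.7750 → d_rh = R√(Δφ²+q²Δλ²) = 11337.4 km
Excess = (11337.4 − 10791.3) / 10791.3 = 546.1 / 10791.3 = 5.06% ≈ 5.1%

5.1%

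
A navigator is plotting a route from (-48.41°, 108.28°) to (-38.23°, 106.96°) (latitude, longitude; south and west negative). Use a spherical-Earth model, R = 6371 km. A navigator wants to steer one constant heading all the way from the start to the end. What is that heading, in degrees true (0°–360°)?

Meridional parts: M(φ₁)=-0.9682, M(φ₂)=-0.7231 → ΔM = +0.2451;  Δλ = -0.0230 rad
tan C = Δλ / ΔM = -0.0940 → C = 354.63°

354.6°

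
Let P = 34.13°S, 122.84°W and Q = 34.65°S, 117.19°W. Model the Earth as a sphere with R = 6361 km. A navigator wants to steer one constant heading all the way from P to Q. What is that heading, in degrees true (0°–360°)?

Meridional parts: M(φ₁)=-0.6344, M(φ₂)=-0.6454 → ΔM = -0.0110;  Δλ = +0.0986 rad
tan C = Δλ / ΔM = -8.9662 → C = 96.36°

96.4°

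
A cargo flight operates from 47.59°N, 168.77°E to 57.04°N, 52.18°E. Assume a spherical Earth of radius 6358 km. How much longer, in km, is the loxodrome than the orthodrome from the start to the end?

958 km

Great circle: cos σ = sin φ₁ sin φ₂ + cos φ₁ cos φ₂ cos Δλ,  σ = 1.0981 rad → d_gc = 6981.9 km
Rhumb line: Δψ = +0.2711, q = Δφ/Δψ = 0.6083, d_rh = R√(Δφ²+q²Δλ²) = 7939.5 km
Excess = 7939.5 − 6981.9 = 957.6 ≈ 958 km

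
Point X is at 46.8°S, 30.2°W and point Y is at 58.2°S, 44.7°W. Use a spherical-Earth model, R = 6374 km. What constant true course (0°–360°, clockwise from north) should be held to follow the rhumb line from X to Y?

217.5°

Meridional parts: M(φ₁)=-0.9265, M(φ₂)=-1.2558 → ΔM = -0.3292;  Δλ = -0.2531 rad
tan C = Δλ / ΔM = +0.7686 → C = 217.55°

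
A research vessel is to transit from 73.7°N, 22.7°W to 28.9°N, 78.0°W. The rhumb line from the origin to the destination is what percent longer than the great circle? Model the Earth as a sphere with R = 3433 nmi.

Great circle: σ = 0.9226 rad → d_gc = Rσ = 3167.3 nmi
Rhumb: Δφ = -0.7819, Δλ = -0.9652, Δψ = -1.4162, q = Δφ/Δψ = 0.5521 → d_rh = R√(Δφ²+q²Δλ²) = 3248.4 nmi
Excess = (3248.4 − 3167.3) / 3167.3 = 81.1 / 3167.3 = 2.56% ≈ 2.6%

2.6%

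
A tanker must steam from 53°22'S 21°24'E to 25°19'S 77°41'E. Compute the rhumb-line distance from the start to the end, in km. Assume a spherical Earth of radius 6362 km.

5653 km

Rhumb course C = atan2(Δλ, Δψ) with Δψ = ln[tan(π/4+φ₂/2)/tan(π/4+φ₁/2)] = +0.6485, Δλ = +0.9823 → C = 56.57°
d = R·|Δφ| / |cos C| = 6362·0.48956 / 0.55096 = 5653 km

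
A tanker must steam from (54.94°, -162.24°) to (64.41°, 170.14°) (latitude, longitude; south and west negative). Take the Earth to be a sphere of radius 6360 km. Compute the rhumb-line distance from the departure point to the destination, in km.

Δψ = ln[tan(π/4+φ₂/2)/tan(π/4+φ₁/2)] = +0.3299;  Δφ = +0.1653 rad,  Δλ = -0.4821 rad
q = Δφ/Δψ = 0.5009
d = R·√(Δφ² + q²Δλ²) = 6360·0.29263 = 1861 km

1861 km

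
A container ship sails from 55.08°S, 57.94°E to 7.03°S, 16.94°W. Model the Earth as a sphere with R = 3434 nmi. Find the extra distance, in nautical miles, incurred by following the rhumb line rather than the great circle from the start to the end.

Great circle: cos σ = sin φ₁ sin φ₂ + cos φ₁ cos φ₂ cos Δλ,  σ = 1.3196 rad → d_gc = 4531.6 nmi
Rhumb line: Δψ = +1.0337, q = Δφ/Δψ = 0.8113, d_rh = R√(Δφ²+q²Δλ²) = 4642.3 nmi
Excess = 4642.3 − 4531.6 = 110.7 ≈ 111 nmi

111 nmi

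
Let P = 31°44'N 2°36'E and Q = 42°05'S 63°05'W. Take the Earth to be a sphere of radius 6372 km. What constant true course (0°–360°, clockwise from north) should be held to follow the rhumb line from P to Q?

219.4°

Meridional parts: M(φ₁)=+0.5846, M(φ₂)=-0.8111 → ΔM = -1.3957;  Δλ = -1.1464 rad
tan C = Δλ / ΔM = +0.8214 → C = 219.40°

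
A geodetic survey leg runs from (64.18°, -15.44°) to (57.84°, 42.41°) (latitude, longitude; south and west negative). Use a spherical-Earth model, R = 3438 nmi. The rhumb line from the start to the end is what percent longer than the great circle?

Great circle: σ = 0.4834 rad → d_gc = Rσ = 1661.9 nmi
Rhumb: Δφ = -0.1107, Δλ = +1.0097, Δψ = -0.2292, q = Δφ/Δψ = 0.4828 → d_rh = R√(Δφ²+q²Δλ²) = 1718.5 nmi
Excess = (1718.5 − 1661.9) / 1661.9 = 56.6 / 1661.9 = 3.41% ≈ 3.4%

3.4%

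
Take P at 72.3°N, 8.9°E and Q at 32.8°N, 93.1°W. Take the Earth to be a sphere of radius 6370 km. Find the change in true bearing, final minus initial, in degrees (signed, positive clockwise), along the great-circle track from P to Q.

-92.3°

At departure: θ₁ = atan2(sin Δλ cos φ₂, cos φ₁ sin φ₂ − sin φ₁ cos φ₂ cos Δλ) = 291.94°
At arrival: θ₂ = atan2(sin Δλ cos φ₁, −cos φ₂ sin φ₁ + sin φ₂ cos φ₁ cos Δλ) = 199.60°
Δθ = θ₂ − θ₁ = -92.3°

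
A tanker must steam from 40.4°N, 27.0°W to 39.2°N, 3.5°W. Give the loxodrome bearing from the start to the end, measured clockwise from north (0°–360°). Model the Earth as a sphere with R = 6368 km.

Meridional parts: M(φ₁)=+0.7720, M(φ₂)=+0.7448 → ΔM = -0.0273;  Δλ = +0.4102 rad
tan C = Δλ / ΔM = -15.0449 → C = 93.80°

93.8°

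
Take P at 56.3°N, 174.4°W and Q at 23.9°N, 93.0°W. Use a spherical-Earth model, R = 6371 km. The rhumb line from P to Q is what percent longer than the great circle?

4.2%

Great circle: σ = 1.1451 rad → d_gc = Rσ = 7295.7 km
Rhumb: Δφ = -0.5655, Δλ = +1.4207, Δψ = -0.7647, q = Δφ/Δψ = 0.7395 → d_rh = R√(Δφ²+q²Δλ²) = 7601.6 km
Excess = (7601.6 − 7295.7) / 7295.7 = 305.9 / 7295.7 = 4.19% ≈ 4.2%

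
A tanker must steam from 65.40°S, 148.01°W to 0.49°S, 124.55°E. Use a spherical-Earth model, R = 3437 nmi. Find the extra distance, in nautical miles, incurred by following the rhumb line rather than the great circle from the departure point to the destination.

219 nmi

Great circle: cos σ = sin φ₁ sin φ₂ + cos φ₁ cos φ₂ cos Δλ,  σ = 1.5444 rad → d_gc = 5308.19 nmi
Rhumb line: Δψ = +1.5145, q = Δφ/Δψ = 0.7480, d_rh = R√(Δφ²+q²Δλ²) = 5527.67 nmi
Excess = 5527.67 − 5308.19 = 219.48 ≈ 219 nmi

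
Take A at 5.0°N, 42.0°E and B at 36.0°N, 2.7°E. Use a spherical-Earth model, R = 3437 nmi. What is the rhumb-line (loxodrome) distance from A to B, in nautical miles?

Rhumb course C = atan2(Δλ, Δψ) with Δψ = ln[tan(π/4+φ₂/2)/tan(π/4+φ₁/2)] = +0.5869, Δλ = -0.6859 → C = 310.55°
d = R·|Δφ| / |cos C| = 3437·0.54105 / 0.65013 = 2860 nmi

2860 nmi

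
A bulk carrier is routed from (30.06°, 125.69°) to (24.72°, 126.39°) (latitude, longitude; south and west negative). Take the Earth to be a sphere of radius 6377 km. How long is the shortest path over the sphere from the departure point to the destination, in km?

cos σ = sin φ₁ sin φ₂ + cos φ₁ cos φ₂ cos Δλ
      = sin(30.06°)sin(24.72°) + cos(30.06°)cos(24.72°)cos(0.70°) = 0.9956
σ = 5.376° → d = Rσ = 6377·0.09383 = 598 km

598 km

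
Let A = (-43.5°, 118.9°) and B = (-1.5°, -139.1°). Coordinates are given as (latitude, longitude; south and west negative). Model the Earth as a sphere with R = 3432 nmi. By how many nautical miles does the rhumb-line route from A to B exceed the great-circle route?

174 nmi

Great circle: cos σ = sin φ₁ sin φ₂ + cos φ₁ cos φ₂ cos Δλ,  σ = 1.7039 rad → d_gc = 5847.9 nmi
Rhumb line: Δψ = +0.8186, q = Δφ/Δψ = 0.8954, d_rh = R√(Δφ²+q²Δλ²) = 6021.6 nmi
Excess = 6021.6 − 5847.9 = 173.7 ≈ 174 nmi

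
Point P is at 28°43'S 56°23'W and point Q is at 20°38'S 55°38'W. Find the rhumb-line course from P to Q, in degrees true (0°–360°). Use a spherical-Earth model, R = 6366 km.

Δψ = ln[tan(π/4+φ₂/2)/tan(π/4+φ₁/2)] = +0.1554
Δλ = +0.0131 rad (taken the short way round)
course = atan2(Δλ, Δψ) = 4.81°

4.8°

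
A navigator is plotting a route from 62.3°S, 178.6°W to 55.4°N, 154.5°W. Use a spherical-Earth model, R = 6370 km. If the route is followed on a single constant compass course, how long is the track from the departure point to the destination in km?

Rhumb course C = atan2(Δλ, Δψ) with Δψ = ln[tan(π/4+φ₂/2)/tan(π/4+φ₁/2)] = +2.5667, Δλ = +0.4206 → C = 9.31°
d = R·|Δφ| / |cos C| = 6370·2.05425 / 0.98684 = 13260 km

13260 km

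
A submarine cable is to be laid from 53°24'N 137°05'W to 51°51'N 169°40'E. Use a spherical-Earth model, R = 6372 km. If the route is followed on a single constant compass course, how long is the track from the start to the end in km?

3599 km

Δψ = ln[tan(π/4+φ₂/2)/tan(π/4+φ₁/2)] = -0.0446;  Δφ = -0.0271 rad,  Δλ = -0.9294 rad
q = Δφ/Δψ = 0.6069
d = R·√(Δφ² + q²Δλ²) = 6372·0.56474 = 3599 km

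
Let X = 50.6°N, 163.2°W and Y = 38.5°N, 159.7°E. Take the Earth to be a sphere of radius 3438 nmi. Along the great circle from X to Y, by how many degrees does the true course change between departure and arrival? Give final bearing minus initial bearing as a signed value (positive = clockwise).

Initial bearing θ₁ = atan2(sin Δλ cos φ₂, cos φ₁ sin φ₂ − sin φ₁ cos φ₂ cos Δλ) = 259.53°
Final bearing θ₂ = (initial bearing from the destination back to the start) + 180° = 232.90°
Δθ = θ₂ − θ₁ = -26.6°

-26.6°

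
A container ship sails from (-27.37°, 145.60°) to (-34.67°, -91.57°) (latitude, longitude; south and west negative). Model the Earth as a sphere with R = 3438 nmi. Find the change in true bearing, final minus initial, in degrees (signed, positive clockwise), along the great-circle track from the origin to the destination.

Initial bearing θ₁ = atan2(sin Δλ cos φ₂, cos φ₁ sin φ₂ − sin φ₁ cos φ₂ cos Δλ) = 135.78°
Final bearing θ₂ = (initial bearing from the destination back to the start) + 180° = 48.86°
Δθ = θ₂ − θ₁ = -86.9°

-86.9°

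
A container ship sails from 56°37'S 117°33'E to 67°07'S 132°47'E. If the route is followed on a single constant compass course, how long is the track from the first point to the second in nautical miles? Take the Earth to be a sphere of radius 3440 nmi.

761 nmi

Δψ = ln[tan(π/4+φ₂/2)/tan(π/4+φ₁/2)] = -0.3931;  Δφ = -0.1833 rad,  Δλ = +0.2659 rad
q = Δφ/Δψ = 0.4662
d = R·√(Δφ² + q²Δλ²) = 3440·0.22124 = 761 nmi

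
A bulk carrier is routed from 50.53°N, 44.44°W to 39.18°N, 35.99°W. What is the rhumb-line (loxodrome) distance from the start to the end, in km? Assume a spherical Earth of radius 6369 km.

Δψ = ln[tan(π/4+φ₂/2)/tan(π/4+φ₁/2)] = -0.2808;  Δφ = -0.1981 rad,  Δλ = +0.1475 rad
q = Δφ/Δψ = 0.7054
d = R·√(Δφ² + q²Δλ²) = 6369·0.22375 = 1425 km

1425 km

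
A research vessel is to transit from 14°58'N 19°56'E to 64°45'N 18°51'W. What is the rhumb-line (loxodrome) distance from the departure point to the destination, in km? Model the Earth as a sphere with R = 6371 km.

6316 km

Δψ = ln[tan(π/4+φ₂/2)/tan(π/4+φ₁/2)] = +1.2319;  Δφ = +0.8689 rad,  Δλ = -0.6769 rad
q = Δφ/Δψ = 0.7053
d = R·√(Δφ² + q²Δλ²) = 6371·0.99140 = 6316 km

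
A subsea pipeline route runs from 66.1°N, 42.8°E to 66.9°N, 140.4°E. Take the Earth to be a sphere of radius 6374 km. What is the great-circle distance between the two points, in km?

cos σ = sin φ₁ sin φ₂ + cos φ₁ cos φ₂ cos Δλ
      = sin(66.10°)sin(66.90°) + cos(66.10°)cos(66.90°)cos(97.60°) = 0.8199
σ = 34.922° → d = Rσ = 6374·0.60951 = 3885 km

3885 km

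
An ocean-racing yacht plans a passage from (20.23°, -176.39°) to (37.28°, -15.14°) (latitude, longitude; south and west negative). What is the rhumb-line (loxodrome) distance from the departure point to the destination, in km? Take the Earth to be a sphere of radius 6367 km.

Δψ = ln[tan(π/4+φ₂/2)/tan(π/4+φ₁/2)] = +0.3415;  Δφ = +0.2976 rad,  Δλ = +2.8143 rad
q = Δφ/Δψ = 0.8715
d = R·√(Δφ² + q²Δλ²) = 6367·2.47062 = 15730 km

15730 km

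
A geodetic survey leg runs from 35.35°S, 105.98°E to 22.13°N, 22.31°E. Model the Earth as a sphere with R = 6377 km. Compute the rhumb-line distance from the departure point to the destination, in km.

Rhumb course C = atan2(Δλ, Δψ) with Δψ = ln[tan(π/4+φ₂/2)/tan(π/4+φ₁/2)] = +1.0565, Δλ = -1.4603 → C = 305.89°
d = R·|Δφ| / |cos C| = 6377·1.00322 / 0.58617 = 10914 km

10914 km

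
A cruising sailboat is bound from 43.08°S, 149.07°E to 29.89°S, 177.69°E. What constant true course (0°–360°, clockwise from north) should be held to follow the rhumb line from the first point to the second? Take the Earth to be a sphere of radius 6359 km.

Δψ = ln[tan(π/4+φ₂/2)/tan(π/4+φ₁/2)] = +0.2877
Δλ = +0.4995 rad (taken the short way round)
course = atan2(Δλ, Δψ) = 60.06°

60.1°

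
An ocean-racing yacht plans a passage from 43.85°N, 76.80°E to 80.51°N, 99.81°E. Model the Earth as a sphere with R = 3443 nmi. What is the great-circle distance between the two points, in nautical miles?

2257 nmi

cos σ = sin φ₁ sin φ₂ + cos φ₁ cos φ₂ cos Δλ
      = sin(43.85°)sin(80.51°) + cos(43.85°)cos(80.51°)cos(23.01°) = 0.7927
σ = 37.558° → d = Rσ = 3443·0.65552 = 2257 nmi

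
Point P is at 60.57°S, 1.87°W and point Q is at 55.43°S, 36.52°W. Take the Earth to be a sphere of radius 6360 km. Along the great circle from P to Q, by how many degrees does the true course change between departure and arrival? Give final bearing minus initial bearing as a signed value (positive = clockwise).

Initial bearing θ₁ = atan2(sin Δλ cos φ₂, cos φ₁ sin φ₂ − sin φ₁ cos φ₂ cos Δλ) = 270.34°
Final bearing θ₂ = (initial bearing from the destination back to the start) + 180° = 300.01°
Δθ = θ₂ − θ₁ = +29.7°

+29.7°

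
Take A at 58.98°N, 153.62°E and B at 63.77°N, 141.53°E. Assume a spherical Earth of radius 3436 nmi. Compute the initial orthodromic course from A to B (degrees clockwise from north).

314.8°

N = sin Δλ·cos φ₂ = -0.0926;  D = cos φ₁ sin φ₂ − sin φ₁ cos φ₂ cos Δλ = +0.0919
initial course = atan2(N, D) = 314.79°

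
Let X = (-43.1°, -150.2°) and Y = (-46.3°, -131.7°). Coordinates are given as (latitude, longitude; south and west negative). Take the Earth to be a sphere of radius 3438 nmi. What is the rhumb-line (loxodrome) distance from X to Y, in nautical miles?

Δψ = ln[tan(π/4+φ₂/2)/tan(π/4+φ₁/2)] = -0.0786;  Δφ = -0.0559 rad,  Δλ = +0.3229 rad
q = Δφ/Δψ = 0.7105
d = R·√(Δφ² + q²Δλ²) = 3438·0.23612 = 812 nmi

812 nmi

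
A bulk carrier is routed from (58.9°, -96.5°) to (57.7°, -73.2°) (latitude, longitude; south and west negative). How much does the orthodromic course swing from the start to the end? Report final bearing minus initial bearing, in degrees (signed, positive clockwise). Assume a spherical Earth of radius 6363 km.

+19.9°

At departure: θ₁ = atan2(sin Δλ cos φ₂, cos φ₁ sin φ₂ − sin φ₁ cos φ₂ cos Δλ) = 85.57°
At arrival: θ₂ = atan2(sin Δλ cos φ₁, −cos φ₂ sin φ₁ + sin φ₂ cos φ₁ cos Δλ) = 105.47°
Δθ = θ₂ − θ₁ = +19.9°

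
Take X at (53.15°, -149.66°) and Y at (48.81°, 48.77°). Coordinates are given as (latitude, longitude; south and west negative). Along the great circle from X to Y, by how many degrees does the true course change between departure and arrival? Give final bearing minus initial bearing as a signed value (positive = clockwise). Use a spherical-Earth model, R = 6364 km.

-156.4°

At departure: θ₁ = atan2(sin Δλ cos φ₂, cos φ₁ sin φ₂ − sin φ₁ cos φ₂ cos Δλ) = 347.65°
At arrival: θ₂ = atan2(sin Δλ cos φ₁, −cos φ₂ sin φ₁ + sin φ₂ cos φ₁ cos Δλ) = 191.23°
Δθ = θ₂ − θ₁ = -156.4°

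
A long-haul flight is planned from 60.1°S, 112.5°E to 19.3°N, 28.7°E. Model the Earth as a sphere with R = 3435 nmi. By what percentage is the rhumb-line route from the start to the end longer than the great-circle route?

2.0%

Great circle: σ = 1.8087 rad → d_gc = Rσ = 6213.0 nmi
Rhumb: Δφ = +1.3858, Δλ = -1.4626, Δψ = +1.6639, q = Δφ/Δψ = 0.8329 → d_rh = R√(Δφ²+q²Δλ²) = 6337.8 nmi
Excess = (6337.8 − 6213.0) / 6213.0 = 124.8 / 6213.0 = 2.01% ≈ 2.0%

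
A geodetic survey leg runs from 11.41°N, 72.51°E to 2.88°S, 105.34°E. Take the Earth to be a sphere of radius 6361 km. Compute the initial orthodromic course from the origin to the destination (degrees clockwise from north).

111.7°

θ = atan2( sin Δλ·cos φ₂ ,  cos φ₁ sin φ₂ − sin φ₁ cos φ₂ cos Δλ )
  = atan2(+0.5415, -0.2153) = 111.68°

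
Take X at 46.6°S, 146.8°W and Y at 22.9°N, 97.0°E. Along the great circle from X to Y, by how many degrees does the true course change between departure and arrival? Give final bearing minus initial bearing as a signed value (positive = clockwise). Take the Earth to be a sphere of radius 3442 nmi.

+43.8°

Initial bearing θ₁ = atan2(sin Δλ cos φ₂, cos φ₁ sin φ₂ − sin φ₁ cos φ₂ cos Δλ) = 268.05°
Final bearing θ₂ = (initial bearing from the destination back to the start) + 180° = 311.80°
Δθ = θ₂ − θ₁ = +43.8°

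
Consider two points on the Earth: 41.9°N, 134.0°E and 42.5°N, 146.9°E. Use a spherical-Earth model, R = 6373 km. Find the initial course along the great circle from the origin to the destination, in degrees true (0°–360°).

θ = atan2( sin Δλ·cos φ₂ ,  cos φ₁ sin φ₂ − sin φ₁ cos φ₂ cos Δλ )
  = atan2(+0.1646, +0.0229) = 82.08°

82.1°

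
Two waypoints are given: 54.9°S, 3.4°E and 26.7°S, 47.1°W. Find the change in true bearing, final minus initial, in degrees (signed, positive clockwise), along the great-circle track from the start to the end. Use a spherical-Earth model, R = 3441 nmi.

At departure: θ₁ = atan2(sin Δλ cos φ₂, cos φ₁ sin φ₂ − sin φ₁ cos φ₂ cos Δλ) = 286.68°
At arrival: θ₂ = atan2(sin Δλ cos φ₁, −cos φ₂ sin φ₁ + sin φ₂ cos φ₁ cos Δλ) = 321.94°
Δθ = θ₂ − θ₁ = +35.3°

+35.3°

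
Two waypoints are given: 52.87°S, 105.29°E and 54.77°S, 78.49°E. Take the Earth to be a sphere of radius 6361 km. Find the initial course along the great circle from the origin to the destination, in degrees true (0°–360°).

θ = atan2( sin Δλ·cos φ₂ ,  cos φ₁ sin φ₂ − sin φ₁ cos φ₂ cos Δλ )
  = atan2(-0.2601, -0.0826) = 252.39°

252.4°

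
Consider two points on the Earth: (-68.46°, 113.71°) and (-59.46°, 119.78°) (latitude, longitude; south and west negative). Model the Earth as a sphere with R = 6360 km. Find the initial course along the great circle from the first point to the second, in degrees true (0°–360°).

N = sin Δλ·cos φ₂ = +0.0537;  D = cos φ₁ sin φ₂ − sin φ₁ cos φ₂ cos Δλ = +0.1538
initial course = atan2(N, D) = 19.26°

19.3°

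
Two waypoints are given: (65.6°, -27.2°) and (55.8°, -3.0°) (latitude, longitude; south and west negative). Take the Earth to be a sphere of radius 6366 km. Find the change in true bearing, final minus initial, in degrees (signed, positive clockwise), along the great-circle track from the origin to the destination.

At departure: θ₁ = atan2(sin Δλ cos φ₂, cos φ₁ sin φ₂ − sin φ₁ cos φ₂ cos Δλ) = 118.52°
At arrival: θ₂ = atan2(sin Δλ cos φ₁, −cos φ₂ sin φ₁ + sin φ₂ cos φ₁ cos Δλ) = 139.78°
Δθ = θ₂ − θ₁ = +21.3°

+21.3°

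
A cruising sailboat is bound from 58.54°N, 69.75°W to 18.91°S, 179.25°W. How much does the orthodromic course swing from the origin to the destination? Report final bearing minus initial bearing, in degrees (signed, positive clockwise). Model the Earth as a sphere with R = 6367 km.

-63.2°

At departure: θ₁ = atan2(sin Δλ cos φ₂, cos φ₁ sin φ₂ − sin φ₁ cos φ₂ cos Δλ) = 276.41°
At arrival: θ₂ = atan2(sin Δλ cos φ₁, −cos φ₂ sin φ₁ + sin φ₂ cos φ₁ cos Δλ) = 213.25°
Δθ = θ₂ − θ₁ = -63.2°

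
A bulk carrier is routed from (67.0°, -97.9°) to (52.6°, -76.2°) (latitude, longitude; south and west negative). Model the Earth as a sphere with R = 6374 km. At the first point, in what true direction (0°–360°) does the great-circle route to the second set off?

133.0°

θ = atan2( sin Δλ·cos φ₂ ,  cos φ₁ sin φ₂ − sin φ₁ cos φ₂ cos Δλ )
  = atan2(+0.2246, -0.2091) = 132.95°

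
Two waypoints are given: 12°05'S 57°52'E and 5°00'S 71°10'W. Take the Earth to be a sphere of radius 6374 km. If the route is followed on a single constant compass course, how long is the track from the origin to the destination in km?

14208 km

Δψ = ln[tan(π/4+φ₂/2)/tan(π/4+φ₁/2)] = +0.1251;  Δφ = +0.1236 rad,  Δλ = -2.2521 rad
q = Δφ/Δψ = 0.9882
d = R·√(Δφ² + q²Δλ²) = 6374·2.22903 = 14208 km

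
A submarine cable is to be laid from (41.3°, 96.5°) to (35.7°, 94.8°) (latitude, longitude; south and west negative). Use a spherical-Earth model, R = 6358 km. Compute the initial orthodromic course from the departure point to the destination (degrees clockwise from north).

θ = atan2( sin Δλ·cos φ₂ ,  cos φ₁ sin φ₂ − sin φ₁ cos φ₂ cos Δλ )
  = atan2(-0.0241, -0.0973) = 193.90°

193.9°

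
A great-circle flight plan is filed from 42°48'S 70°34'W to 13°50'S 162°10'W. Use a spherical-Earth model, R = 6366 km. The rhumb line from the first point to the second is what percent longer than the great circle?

Great circle: σ = 1.4277 rad → d_gc = Rσ = 9089.0 km
Rhumb: Δφ = +0.5056, Δλ = -1.5987, Δψ = +0.5843, q = Δφ/Δψ = 0.8653 → d_rh = R√(Δφ²+q²Δλ²) = 9376.3 km
Excess = (9376.3 − 9089.0) / 9089.0 = 287.3 / 9089.0 = 3.16% ≈ 3.2%

3.2%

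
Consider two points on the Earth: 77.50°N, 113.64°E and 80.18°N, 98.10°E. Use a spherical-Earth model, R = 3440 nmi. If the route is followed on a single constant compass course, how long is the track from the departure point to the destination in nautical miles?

241 nmi

Rhumb course C = atan2(Δλ, Δψ) with Δψ = ln[tan(π/4+φ₂/2)/tan(π/4+φ₁/2)] = +0.2428, Δλ = -0.2712 → C = 311.84°
d = R·|Δφ| / |cos C| = 3440·0.04677 / 0.66704 = 241 nmi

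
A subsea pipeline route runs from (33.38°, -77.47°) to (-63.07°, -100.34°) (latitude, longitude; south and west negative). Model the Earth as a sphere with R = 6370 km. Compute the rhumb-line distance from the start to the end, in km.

10925 km

Δψ = ln[tan(π/4+φ₂/2)/tan(π/4+φ₁/2)] = -2.0481;  Δφ = -1.6834 rad,  Δλ = -0.3992 rad
q = Δφ/Δψ = 0.8219
d = R·√(Δφ² + q²Δλ²) = 6370·1.71504 = 10925 km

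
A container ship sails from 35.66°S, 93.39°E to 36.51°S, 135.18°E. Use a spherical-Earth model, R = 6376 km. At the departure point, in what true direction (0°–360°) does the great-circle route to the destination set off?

104.0°

N = sin Δλ·cos φ₂ = +0.5356;  D = cos φ₁ sin φ₂ − sin φ₁ cos φ₂ cos Δλ = -0.1340
initial course = atan2(N, D) = 104.05°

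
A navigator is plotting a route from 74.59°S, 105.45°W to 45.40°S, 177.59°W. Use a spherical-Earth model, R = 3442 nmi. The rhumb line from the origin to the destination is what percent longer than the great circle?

Great circle: σ = 0.7323 rad → d_gc = Rσ = 2520.5 nmi
Rhumb: Δφ = +0.5095, Δλ = -1.2591, Δψ = +1.1090, q = Δφ/Δψ = 0.4594 → d_rh = R√(Δφ²+q²Δλ²) = 2653.0 nmi
Excess = (2653.0 − 2520.5) / 2520.5 = 132.5 / 2520.5 = 5.26% ≈ 5.3%

5.3%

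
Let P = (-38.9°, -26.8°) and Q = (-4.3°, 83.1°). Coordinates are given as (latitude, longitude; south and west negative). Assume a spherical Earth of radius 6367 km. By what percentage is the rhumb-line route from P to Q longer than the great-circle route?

Great circle: σ = 1.7896 rad → d_gc = Rσ = 11394.4 km
Rhumb: Δφ = +0.6039, Δλ = +1.9181, Δψ = +0.6629, q = Δφ/Δψ = 0.9109 → d_rh = R√(Δφ²+q²Δλ²) = 11770.6 km
Excess = (11770.6 − 11394.4) / 11394.4 = 376.2 / 11394.4 = 3.30% ≈ 3.3%

3.3%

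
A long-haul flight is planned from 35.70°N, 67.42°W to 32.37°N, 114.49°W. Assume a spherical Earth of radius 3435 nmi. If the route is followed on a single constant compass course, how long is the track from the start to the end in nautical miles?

2346 nmi

Δψ = ln[tan(π/4+φ₂/2)/tan(π/4+φ₁/2)] = -0.0702;  Δφ = -0.0581 rad,  Δλ = -0.8215 rad
q = Δφ/Δψ = 0.8285
d = R·√(Δφ² + q²Δλ²) = 3435·0.68309 = 2346 nmi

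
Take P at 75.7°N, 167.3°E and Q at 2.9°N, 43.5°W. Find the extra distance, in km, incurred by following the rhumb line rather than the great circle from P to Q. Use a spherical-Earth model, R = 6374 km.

2137 km

Great circle: cos σ = sin φ₁ sin φ₂ + cos φ₁ cos φ₂ cos Δλ,  σ = 1.7344 rad → d_gc = 11055.0 km
Rhumb line: Δψ = -2.0253, q = Δφ/Δψ = 0.6274, d_rh = R√(Δφ²+q²Δλ²) = 13191.9 km
Excess = 13191.9 − 11055.0 = 2136.9 ≈ 2137 km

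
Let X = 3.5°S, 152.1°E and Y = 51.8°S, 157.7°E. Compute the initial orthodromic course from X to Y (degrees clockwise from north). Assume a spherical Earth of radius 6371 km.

175.4°

θ = atan2( sin Δλ·cos φ₂ ,  cos φ₁ sin φ₂ − sin φ₁ cos φ₂ cos Δλ )
  = atan2(+0.0603, -0.7468) = 175.38°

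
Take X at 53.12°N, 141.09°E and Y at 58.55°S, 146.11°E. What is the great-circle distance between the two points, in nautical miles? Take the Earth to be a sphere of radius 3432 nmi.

cos σ = sin φ₁ sin φ₂ + cos φ₁ cos φ₂ cos Δλ
      = sin(53.12°)sin(-58.55°) + cos(53.12°)cos(-58.55°)cos(5.02°) = -0.3705
σ = 111.744° → d = Rσ = 3432·1.95030 = 6693 nmi

6693 nmi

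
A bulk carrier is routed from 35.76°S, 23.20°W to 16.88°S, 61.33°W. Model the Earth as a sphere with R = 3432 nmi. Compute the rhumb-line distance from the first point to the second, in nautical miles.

2327 nmi

Δψ = ln[tan(π/4+φ₂/2)/tan(π/4+φ₁/2)] = +0.3701;  Δφ = +0.3295 rad,  Δλ = -0.6655 rad
q = Δφ/Δψ = 0.8903
d = R·√(Δφ² + q²Δλ²) = 3432·0.67793 = 2327 nmi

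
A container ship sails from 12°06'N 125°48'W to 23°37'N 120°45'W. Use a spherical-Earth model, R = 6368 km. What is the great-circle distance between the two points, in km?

1387 km

Haversine: a = sin²(Δφ/2)+cos φ₁ cos φ₂ sin²(Δλ/2) = 0.01181;  σ = 2·atan2(√a,√(1−a))
σ = 12.475° → d = Rσ = 6368·0.21774 = 1387 km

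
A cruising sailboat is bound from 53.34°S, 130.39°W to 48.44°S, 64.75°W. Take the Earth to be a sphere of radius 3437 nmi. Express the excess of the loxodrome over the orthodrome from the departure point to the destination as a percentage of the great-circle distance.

3.6%

Great circle: σ = 0.7019 rad → d_gc = Rσ = 2412.4 nmi
Rhumb: Δφ = +0.0855, Δλ = +1.1456, Δψ = +0.1357, q = Δφ/Δψ = 0.6300 → d_rh = R√(Δφ²+q²Δλ²) = 2498.1 nmi
Excess = (2498.1 − 2412.4) / 2412.4 = 85.7 / 2412.4 = 3.552% ≈ 3.6%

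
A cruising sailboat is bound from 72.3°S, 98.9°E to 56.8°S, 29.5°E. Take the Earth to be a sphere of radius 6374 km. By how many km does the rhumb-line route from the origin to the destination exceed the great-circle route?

182 km

Great circle: cos σ = sin φ₁ sin φ₂ + cos φ₁ cos φ₂ cos Δλ,  σ = 0.5438 rad → d_gc = 3466.5 km
Rhumb line: Δψ = +0.6495, q = Δφ/Δψ = 0.4165, d_rh = R√(Δφ²+q²Δλ²) = 3648.7 km
Excess = 3648.7 − 3466.5 = 182.2 ≈ 182 km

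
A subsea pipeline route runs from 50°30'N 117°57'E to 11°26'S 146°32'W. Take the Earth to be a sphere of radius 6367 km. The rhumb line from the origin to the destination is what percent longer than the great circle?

Great circle: σ = 1.7853 rad → d_gc = Rσ = 11367.2 km
Rhumb: Δφ = -1.0809, Δλ = +1.6671, Δψ = -1.2252, q = Δφ/Δψ = 0.8822 → d_rh = R√(Δφ²+q²Δλ²) = 11621.5 km
Excess = (11621.5 − 11367.2) / 11367.2 = 254.3 / 11367.2 = 2.24% ≈ 2.2%

2.2%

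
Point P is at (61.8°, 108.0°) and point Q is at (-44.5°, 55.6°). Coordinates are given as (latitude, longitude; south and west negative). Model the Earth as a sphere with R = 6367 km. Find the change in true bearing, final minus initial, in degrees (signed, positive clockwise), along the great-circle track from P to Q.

Initial bearing θ₁ = atan2(sin Δλ cos φ₂, cos φ₁ sin φ₂ − sin φ₁ cos φ₂ cos Δλ) = 218.33°
Final bearing θ₂ = (initial bearing from the destination back to the start) + 180° = 204.26°
Δθ = θ₂ − θ₁ = -14.1°

-14.1°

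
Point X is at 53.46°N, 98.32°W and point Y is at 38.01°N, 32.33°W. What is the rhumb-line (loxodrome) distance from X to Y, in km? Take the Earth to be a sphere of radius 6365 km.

5351 km

Rhumb course C = atan2(Δλ, Δψ) with Δψ = ln[tan(π/4+φ₂/2)/tan(π/4+φ₁/2)] = -0.3900, Δλ = +1.1517 → C = 108.71°
d = R·|Δφ| / |cos C| = 6365·0.26965 / 0.32076 = 5351 km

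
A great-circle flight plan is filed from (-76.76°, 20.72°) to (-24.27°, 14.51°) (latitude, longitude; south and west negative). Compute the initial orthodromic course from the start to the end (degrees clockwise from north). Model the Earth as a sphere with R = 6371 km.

352.9°

N = sin Δλ·cos φ₂ = -0.0986;  D = cos φ₁ sin φ₂ − sin φ₁ cos φ₂ cos Δλ = +0.7880
initial course = atan2(N, D) = 352.87°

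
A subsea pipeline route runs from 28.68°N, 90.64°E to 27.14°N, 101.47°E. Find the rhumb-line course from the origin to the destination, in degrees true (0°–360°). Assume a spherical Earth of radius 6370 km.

99.1°

Meridional parts: M(φ₁)=+0.5229, M(φ₂)=+0.4925 → ΔM = -0.0304;  Δλ = +0.1890 rad
tan C = Δλ / ΔM = -6.2142 → C = 99.14°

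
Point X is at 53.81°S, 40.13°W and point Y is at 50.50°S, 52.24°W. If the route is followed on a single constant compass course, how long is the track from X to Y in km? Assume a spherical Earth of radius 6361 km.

Rhumb course C = atan2(Δλ, Δψ) with Δψ = ln[tan(π/4+φ₂/2)/tan(π/4+φ₁/2)] = +0.0942, Δλ = -0.2114 → C = 294.03°
d = R·|Δφ| / |cos C| = 6361·0.05777 / 0.40715 = 903 km

903 km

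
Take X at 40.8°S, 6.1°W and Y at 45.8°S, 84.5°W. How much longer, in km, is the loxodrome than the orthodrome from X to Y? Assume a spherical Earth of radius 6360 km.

255 km

Great circle: cos σ = sin φ₁ sin φ₂ + cos φ₁ cos φ₂ cos Δλ,  σ = 0.9587 rad → d_gc = 6097.5 km
Rhumb line: Δψ = -0.1200, q = Δφ/Δψ = 0.7271, d_rh = R√(Δφ²+q²Δλ²) = 6352.2 km
Excess = 6352.2 − 6097.5 = 254.7 ≈ 255 km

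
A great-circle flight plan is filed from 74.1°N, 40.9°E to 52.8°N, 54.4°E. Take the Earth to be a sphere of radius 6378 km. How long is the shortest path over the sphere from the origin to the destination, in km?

Haversine: a = sin²(Δφ/2)+cos φ₁ cos φ₂ sin²(Δλ/2) = 0.03644;  σ = 2·atan2(√a,√(1−a))
σ = 22.011° → d = Rσ = 6378·0.38416 = 2450 km

2450 km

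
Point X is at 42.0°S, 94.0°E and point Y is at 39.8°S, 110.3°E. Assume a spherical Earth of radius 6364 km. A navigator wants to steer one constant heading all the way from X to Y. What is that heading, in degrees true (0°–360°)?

Meridional parts: M(φ₁)=-0.8092, M(φ₂)=-0.7584 → ΔM = +0.0508;  Δλ = +0.2845 rad
tan C = Δλ / ΔM = +5.5993 → C = 79.87°

79.9°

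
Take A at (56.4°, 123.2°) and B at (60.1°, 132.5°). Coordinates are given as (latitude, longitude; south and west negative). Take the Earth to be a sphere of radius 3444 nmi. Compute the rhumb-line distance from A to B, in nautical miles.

369 nmi

Δψ = ln[tan(π/4+φ₂/2)/tan(π/4+φ₁/2)] = +0.1229;  Δφ = +0.0646 rad,  Δλ = +0.1623 rad
q = Δφ/Δψ = 0.5256
d = R·√(Δφ² + q²Δλ²) = 3444·0.10700 = 369 nmi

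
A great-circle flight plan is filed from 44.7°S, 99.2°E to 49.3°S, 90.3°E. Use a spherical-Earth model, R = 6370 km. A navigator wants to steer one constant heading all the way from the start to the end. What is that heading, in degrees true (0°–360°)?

232.8°

Δψ = ln[tan(π/4+φ₂/2)/tan(π/4+φ₁/2)] = -0.1178
Δλ = -0.1553 rad (taken the short way round)
course = atan2(Δλ, Δψ) = 232.82°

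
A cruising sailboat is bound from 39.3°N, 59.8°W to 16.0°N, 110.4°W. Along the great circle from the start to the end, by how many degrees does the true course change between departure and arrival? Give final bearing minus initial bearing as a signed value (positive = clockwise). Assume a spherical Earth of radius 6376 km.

Initial bearing θ₁ = atan2(sin Δλ cos φ₂, cos φ₁ sin φ₂ − sin φ₁ cos φ₂ cos Δλ) = 256.88°
Final bearing θ₂ = (initial bearing from the destination back to the start) + 180° = 231.63°
Δθ = θ₂ − θ₁ = -25.2°

-25.2°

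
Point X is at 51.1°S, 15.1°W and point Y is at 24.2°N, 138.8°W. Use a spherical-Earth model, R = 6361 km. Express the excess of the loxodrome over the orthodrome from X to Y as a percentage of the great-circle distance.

3.0%

Great circle: σ = 2.2612 rad → d_gc = Rσ = 14383.3 km
Rhumb: Δφ = +1.3142, Δλ = -2.1590, Δψ = +1.4764, q = Δφ/Δψ = 0.8901 → d_rh = R√(Δφ²+q²Δλ²) = 14809.7 km
Excess = (14809.7 − 14383.3) / 14383.3 = 426.4 / 14383.3 = 2.96% ≈ 3.0%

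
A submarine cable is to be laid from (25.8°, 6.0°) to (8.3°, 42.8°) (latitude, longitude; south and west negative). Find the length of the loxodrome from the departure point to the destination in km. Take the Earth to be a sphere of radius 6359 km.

4345 km

Rhumb course C = atan2(Δλ, Δψ) with Δψ = ln[tan(π/4+φ₂/2)/tan(π/4+φ₁/2)] = -0.3210, Δλ = +0.6423 → C = 116.55°
d = R·|Δφ| / |cos C| = 6359·0.30543 / 0.44701 = 4345 km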